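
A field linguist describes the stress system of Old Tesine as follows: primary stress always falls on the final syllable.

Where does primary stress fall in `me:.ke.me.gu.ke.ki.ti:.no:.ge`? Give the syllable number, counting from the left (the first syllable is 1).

9

The word has 9 syllables; the final syllable is syllable 9 (ge).
Primary stress: syllable 9 → me:.ke.me.gu.ke.ki.ti:.no:.ˈge.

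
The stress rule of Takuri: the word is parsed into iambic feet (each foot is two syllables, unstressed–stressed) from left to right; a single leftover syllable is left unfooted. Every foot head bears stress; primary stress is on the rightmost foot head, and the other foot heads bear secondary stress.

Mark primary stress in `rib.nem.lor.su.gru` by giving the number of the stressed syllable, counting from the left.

4

Parse left to right into iambic (σˈσ) feet: (rib.ˈnem) (lor.ˈsu) gru. Syllable 5 is left unfooted.
Foot heads (stressed positions): 2, 4.
End Rule Rightmost: primary stress on the rightmost head = syllable 4.
Primary stress: syllable 4 → rib.nem.lor.ˈsu.gru.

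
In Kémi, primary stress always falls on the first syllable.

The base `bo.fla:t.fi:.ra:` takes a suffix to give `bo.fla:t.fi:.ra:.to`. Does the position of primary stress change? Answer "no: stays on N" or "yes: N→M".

Base `bo.fla:t.fi:.ra:` (4 syllables):
  The word has 4 syllables; the first syllable is syllable 1 (bo).
  → primary stress on syllable 1.
Suffixed `bo.fla:t.fi:.ra:.to` (5 syllables):
  The word has 5 syllables; the first syllable is syllable 1 (bo).
  → primary stress on syllable 1.

no: stays on 1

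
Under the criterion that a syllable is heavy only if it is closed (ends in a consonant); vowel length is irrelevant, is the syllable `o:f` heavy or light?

`o:f`: long vowel, closed (coda /f/). Closed (coda /f/) → heavy.

heavy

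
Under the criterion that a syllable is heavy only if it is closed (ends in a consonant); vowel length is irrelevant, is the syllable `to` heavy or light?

`to`: short vowel, open (no coda). Open (no coda) → light.

light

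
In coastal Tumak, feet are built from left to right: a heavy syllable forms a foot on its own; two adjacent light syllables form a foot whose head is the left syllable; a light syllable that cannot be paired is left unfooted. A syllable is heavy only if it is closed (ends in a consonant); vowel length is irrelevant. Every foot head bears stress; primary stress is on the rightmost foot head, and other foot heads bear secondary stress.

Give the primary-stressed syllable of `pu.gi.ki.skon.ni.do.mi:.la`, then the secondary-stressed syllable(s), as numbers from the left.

Weights: 1 pu L, 2 gi L, 3 ki L, 4 skon H, 5 ni L, 6 do L, 7 mi: L, 8 la L.
Parse left to right (heavy = foot alone; LL = one foot; stranded L unfooted): (ˈpu.gi) ki (ˈskon) (ˈni.do) (ˈmi:.la).
Foot heads: 1, 4, 5, 7.
Primary stress on the rightmost head = syllable 7.
Secondary stress on 1, 4, 5: ˌpu.gi.ki.ˌskon.ˌni.do.ˈmi:.la.

primary 7, secondary 1, 4, 5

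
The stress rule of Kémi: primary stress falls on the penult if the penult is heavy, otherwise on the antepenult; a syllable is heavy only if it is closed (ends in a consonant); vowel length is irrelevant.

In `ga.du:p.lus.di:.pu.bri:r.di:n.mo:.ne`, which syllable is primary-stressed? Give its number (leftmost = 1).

7

Weights: 7 di:n H, 8 mo: L, 9 ne L.
The penult (syllable 8, mo:) is light, so stress falls on the antepenult (syllable 7, di:n).
Primary stress: syllable 7 → ga.du:p.lus.di:.pu.bri:r.ˈdi:n.mo:.ne.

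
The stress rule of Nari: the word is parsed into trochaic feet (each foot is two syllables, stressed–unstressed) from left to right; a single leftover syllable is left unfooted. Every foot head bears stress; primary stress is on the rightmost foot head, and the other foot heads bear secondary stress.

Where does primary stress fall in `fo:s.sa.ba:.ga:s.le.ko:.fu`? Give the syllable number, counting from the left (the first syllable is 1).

5

Parse left to right into trochaic (ˈσσ) feet: (ˈfo:s.sa) (ˈba:.ga:s) (ˈle.ko:) fu. Syllable 7 is left unfooted.
Foot heads (stressed positions): 1, 3, 5.
End Rule Rightmost: primary stress on the rightmost head = syllable 5.
Primary stress: syllable 5 → fo:s.sa.ba:.ga:s.ˈle.ko:.fu.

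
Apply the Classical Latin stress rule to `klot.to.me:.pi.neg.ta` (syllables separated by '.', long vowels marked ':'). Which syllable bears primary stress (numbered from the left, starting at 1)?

Classical Latin: stress the penult if heavy (long vowel or closed), else the antepenult.
Weights: 4 pi L, 5 neg H, 6 ta L.
The penult (syllable 5, neg) is heavy, so it takes stress.
Stress on syllable 5: klot.to.me:.pi.ˈneg.ta.

5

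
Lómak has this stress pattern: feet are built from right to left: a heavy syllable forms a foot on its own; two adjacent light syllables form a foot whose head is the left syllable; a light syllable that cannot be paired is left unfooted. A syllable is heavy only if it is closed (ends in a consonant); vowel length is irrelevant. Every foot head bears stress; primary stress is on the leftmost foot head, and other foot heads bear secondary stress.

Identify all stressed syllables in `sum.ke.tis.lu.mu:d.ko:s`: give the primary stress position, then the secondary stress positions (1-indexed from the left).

Weights: 1 sum H, 2 ke L, 3 tis H, 4 lu L, 5 mu:d H, 6 ko:s H.
Parse right to left (heavy = foot alone; LL = one foot; stranded L unfooted): (ˈsum) ke (ˈtis) lu (ˈmu:d) (ˈko:s).
Foot heads: 1, 3, 5, 6.
Primary stress on the leftmost head = syllable 1.
Secondary stress on 3, 5, 6: ˈsum.ke.ˌtis.lu.ˌmu:d.ˌko:s.

primary 1, secondary 3, 5, 6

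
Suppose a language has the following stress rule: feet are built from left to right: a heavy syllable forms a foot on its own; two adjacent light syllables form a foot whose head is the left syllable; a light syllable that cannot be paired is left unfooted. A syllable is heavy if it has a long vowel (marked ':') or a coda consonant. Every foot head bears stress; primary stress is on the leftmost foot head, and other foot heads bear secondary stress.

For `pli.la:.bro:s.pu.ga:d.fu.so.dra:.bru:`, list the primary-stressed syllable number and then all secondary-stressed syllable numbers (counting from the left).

Weights: 1 pli L, 2 la: H, 3 bro:s H, 4 pu L, 5 ga:d H, 6 fu L, 7 so L, 8 dra: H, 9 bru: H.
Parse left to right (heavy = foot alone; LL = one foot; stranded L unfooted): pli (ˈla:) (ˈbro:s) pu (ˈga:d) (ˈfu.so) (ˈdra:) (ˈbru:).
Foot heads: 2, 3, 5, 6, 8, 9.
Primary stress on the leftmost head = syllable 2.
Secondary stress on 3, 5, 6, 8, 9: pli.ˈla:.ˌbro:s.pu.ˌga:d.ˌfu.so.ˌdra:.ˌbru:.

primary 2, secondary 3, 5, 6, 8, 9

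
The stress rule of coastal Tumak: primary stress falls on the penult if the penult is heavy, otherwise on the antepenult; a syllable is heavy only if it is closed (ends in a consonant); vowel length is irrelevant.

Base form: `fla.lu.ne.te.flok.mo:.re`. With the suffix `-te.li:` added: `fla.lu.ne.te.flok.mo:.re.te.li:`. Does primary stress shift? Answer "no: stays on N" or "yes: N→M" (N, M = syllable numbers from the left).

Base `fla.lu.ne.te.flok.mo:.re` (7 syllables):
  Weights: 5 flok H, 6 mo: L, 7 re L.
  The penult (syllable 6, mo:) is light, so stress falls on the antepenult (syllable 5, flok).
  → primary stress on syllable 5.
Suffixed `fla.lu.ne.te.flok.mo:.re.te.li:` (9 syllables):
  Weights: 7 re L, 8 te L, 9 li: L.
  The penult (syllable 8, te) is light, so stress falls on the antepenult (syllable 7, re).
  → primary stress on syllable 7.

yes: 5→7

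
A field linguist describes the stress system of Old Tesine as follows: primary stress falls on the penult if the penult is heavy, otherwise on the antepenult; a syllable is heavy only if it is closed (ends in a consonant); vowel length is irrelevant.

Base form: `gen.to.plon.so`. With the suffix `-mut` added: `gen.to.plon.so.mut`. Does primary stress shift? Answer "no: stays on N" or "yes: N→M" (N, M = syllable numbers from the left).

Base `gen.to.plon.so` (4 syllables):
  Weights: 2 to L, 3 plon H, 4 so L.
  The penult (syllable 3, plon) is heavy, so it takes stress.
  → primary stress on syllable 3.
Suffixed `gen.to.plon.so.mut` (5 syllables):
  Weights: 3 plon H, 4 so L, 5 mut H.
  The penult (syllable 4, so) is light, so stress falls on the antepenult (syllable 3, plon).
  → primary stress on syllable 3.

no: stays on 3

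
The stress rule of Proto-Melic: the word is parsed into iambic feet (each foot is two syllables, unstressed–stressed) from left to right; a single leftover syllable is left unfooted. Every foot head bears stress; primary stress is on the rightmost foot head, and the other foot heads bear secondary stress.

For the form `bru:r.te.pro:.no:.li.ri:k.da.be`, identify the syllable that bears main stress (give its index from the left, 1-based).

8

Parse left to right into iambic (σˈσ) feet: (bru:r.ˈte) (pro:.ˈno:) (li.ˈri:k) (da.ˈbe).
Foot heads (stressed positions): 2, 4, 6, 8.
End Rule Rightmost: primary stress on the rightmost head = syllable 8.
Primary stress: syllable 8 → bru:r.te.pro:.no:.li.ri:k.da.ˈbe.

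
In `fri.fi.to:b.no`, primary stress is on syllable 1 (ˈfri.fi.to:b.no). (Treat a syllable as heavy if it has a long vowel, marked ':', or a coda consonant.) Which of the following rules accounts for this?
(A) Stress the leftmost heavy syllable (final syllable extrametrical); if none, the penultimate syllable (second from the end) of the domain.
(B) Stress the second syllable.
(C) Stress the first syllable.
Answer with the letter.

C

Rule A → syllable 3 (observed: 1).
Rule B → syllable 2 (observed: 1).
Rule C → syllable 1 ✓.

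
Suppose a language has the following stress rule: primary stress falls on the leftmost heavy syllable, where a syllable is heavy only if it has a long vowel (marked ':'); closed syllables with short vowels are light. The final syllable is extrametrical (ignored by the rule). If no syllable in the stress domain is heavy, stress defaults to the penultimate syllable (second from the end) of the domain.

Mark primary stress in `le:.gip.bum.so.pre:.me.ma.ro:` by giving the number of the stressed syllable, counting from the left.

1

The final syllable (8, ro:) is extrametrical; the stress domain is syllables 1–7.
Weights: 1 le: H, 2 gip L, 3 bum L, 4 so L, 5 pre: H, 6 me L, 7 ma L.
Heavy syllables in the domain: 1, 5. The leftmost is syllable 1 (le:).
Primary stress: syllable 1 → ˈle:.gip.bum.so.pre:.me.ma.ro:.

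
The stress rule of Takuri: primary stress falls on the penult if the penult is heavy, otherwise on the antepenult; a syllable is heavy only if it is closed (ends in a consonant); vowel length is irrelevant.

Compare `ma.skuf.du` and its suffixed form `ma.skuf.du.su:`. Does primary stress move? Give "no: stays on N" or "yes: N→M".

no: stays on 2

Base `ma.skuf.du` (3 syllables):
  Weights: 1 ma L, 2 skuf H, 3 du L.
  The penult (syllable 2, skuf) is heavy, so it takes stress.
  → primary stress on syllable 2.
Suffixed `ma.skuf.du.su:` (4 syllables):
  Weights: 2 skuf H, 3 du L, 4 su: L.
  The penult (syllable 3, du) is light, so stress falls on the antepenult (syllable 2, skuf).
  → primary stress on syllable 2.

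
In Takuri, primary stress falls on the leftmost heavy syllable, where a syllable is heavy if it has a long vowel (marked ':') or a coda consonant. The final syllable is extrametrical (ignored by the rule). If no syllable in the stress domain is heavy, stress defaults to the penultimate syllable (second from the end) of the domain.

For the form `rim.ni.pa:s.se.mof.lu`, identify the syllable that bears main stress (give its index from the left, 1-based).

The final syllable (6, lu) is extrametrical; the stress domain is syllables 1–5.
Weights: 1 rim H, 2 ni L, 3 pa:s H, 4 se L, 5 mof H.
Heavy syllables in the domain: 1, 3, 5. The leftmost is syllable 1 (rim).
Primary stress: syllable 1 → ˈrim.ni.pa:s.se.mof.lu.

1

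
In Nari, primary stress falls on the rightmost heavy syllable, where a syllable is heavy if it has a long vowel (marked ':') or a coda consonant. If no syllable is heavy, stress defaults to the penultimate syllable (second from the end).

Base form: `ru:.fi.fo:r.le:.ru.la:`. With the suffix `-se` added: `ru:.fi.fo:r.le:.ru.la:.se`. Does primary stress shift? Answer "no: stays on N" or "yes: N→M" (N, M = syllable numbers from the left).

Base `ru:.fi.fo:r.le:.ru.la:` (6 syllables):
  Weights: 1 ru: H, 2 fi L, 3 fo:r H, 4 le: H, 5 ru L, 6 la: H.
  Heavy syllables in the domain: 1, 3, 4, 6. The rightmost is syllable 6 (la:).
  → primary stress on syllable 6.
Suffixed `ru:.fi.fo:r.le:.ru.la:.se` (7 syllables):
  Weights: 1 ru: H, 2 fi L, 3 fo:r H, 4 le: H, 5 ru L, 6 la: H, 7 se L.
  Heavy syllables in the domain: 1, 3, 4, 6. The rightmost is syllable 6 (la:).
  → primary stress on syllable 6.

no: stays on 6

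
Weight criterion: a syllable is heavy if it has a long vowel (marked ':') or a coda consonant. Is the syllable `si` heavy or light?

light

`si`: short vowel, open (no coda). Short vowel, open → light.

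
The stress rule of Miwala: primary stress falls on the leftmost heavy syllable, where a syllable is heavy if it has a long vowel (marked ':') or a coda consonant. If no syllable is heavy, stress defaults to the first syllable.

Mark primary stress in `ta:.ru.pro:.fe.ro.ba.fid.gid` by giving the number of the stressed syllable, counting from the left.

Weights: 1 ta: H, 2 ru L, 3 pro: H, 4 fe L, 5 ro L, 6 ba L, 7 fid H, 8 gid H.
Heavy syllables in the domain: 1, 3, 7, 8. The leftmost is syllable 1 (ta:).
Primary stress: syllable 1 → ˈta:.ru.pro:.fe.ro.ba.fid.gid.

1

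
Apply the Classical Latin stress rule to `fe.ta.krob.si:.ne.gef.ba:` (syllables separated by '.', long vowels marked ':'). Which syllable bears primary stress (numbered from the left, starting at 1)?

6

Classical Latin: stress the penult if heavy (long vowel or closed), else the antepenult.
Weights: 5 ne L, 6 gef H, 7 ba: H.
The penult (syllable 6, gef) is heavy, so it takes stress.
Stress on syllable 6: fe.ta.krob.si:.ne.ˈgef.ba:.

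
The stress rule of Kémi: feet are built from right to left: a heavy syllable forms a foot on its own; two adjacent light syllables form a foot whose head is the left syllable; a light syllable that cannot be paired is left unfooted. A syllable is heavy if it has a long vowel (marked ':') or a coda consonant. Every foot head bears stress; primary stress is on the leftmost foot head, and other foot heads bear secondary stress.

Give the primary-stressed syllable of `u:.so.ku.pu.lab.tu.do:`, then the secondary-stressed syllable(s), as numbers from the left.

primary 1, secondary 3, 5, 7

Weights: 1 u: H, 2 so L, 3 ku L, 4 pu L, 5 lab H, 6 tu L, 7 do: H.
Parse right to left (heavy = foot alone; LL = one foot; stranded L unfooted): (ˈu:) so (ˈku.pu) (ˈlab) tu (ˈdo:).
Foot heads: 1, 3, 5, 7.
Primary stress on the leftmost head = syllable 1.
Secondary stress on 3, 5, 7: ˈu:.so.ˌku.pu.ˌlab.tu.ˌdo:.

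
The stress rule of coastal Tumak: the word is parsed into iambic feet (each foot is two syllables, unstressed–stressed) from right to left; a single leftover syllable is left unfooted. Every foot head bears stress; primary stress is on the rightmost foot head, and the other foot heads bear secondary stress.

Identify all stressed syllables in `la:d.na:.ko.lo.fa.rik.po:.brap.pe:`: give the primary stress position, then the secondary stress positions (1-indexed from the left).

primary 9, secondary 3, 5, 7

Parse right to left into iambic (σˈσ) feet: la:d (na:.ˈko) (lo.ˈfa) (rik.ˈpo:) (brap.ˈpe:). Syllable 1 is left unfooted.
Foot heads (stressed positions): 3, 5, 7, 9.
End Rule Rightmost: primary stress on the rightmost head = syllable 9.
Secondary stress on 3, 5, 7: la:d.na:.ˌko.lo.ˌfa.rik.ˌpo:.brap.ˈpe:.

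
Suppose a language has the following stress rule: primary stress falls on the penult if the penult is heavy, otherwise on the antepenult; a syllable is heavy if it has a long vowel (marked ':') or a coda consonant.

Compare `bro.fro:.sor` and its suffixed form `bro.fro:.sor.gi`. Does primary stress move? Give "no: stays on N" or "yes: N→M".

Base `bro.fro:.sor` (3 syllables):
  Weights: 1 bro L, 2 fro: H, 3 sor H.
  The penult (syllable 2, fro:) is heavy, so it takes stress.
  → primary stress on syllable 2.
Suffixed `bro.fro:.sor.gi` (4 syllables):
  Weights: 2 fro: H, 3 sor H, 4 gi L.
  The penult (syllable 3, sor) is heavy, so it takes stress.
  → primary stress on syllable 3.

yes: 2→3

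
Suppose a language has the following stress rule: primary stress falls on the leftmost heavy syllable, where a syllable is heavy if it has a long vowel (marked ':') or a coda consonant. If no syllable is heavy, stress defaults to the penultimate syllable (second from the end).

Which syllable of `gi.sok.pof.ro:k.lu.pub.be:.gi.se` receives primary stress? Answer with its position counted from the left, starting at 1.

2

Weights: 1 gi L, 2 sok H, 3 pof H, 4 ro:k H, 5 lu L, 6 pub H, 7 be: H, 8 gi L, 9 se L.
Heavy syllables in the domain: 2, 3, 4, 6, 7. The leftmost is syllable 2 (sok).
Primary stress: syllable 2 → gi.ˈsok.pof.ro:k.lu.pub.be:.gi.se.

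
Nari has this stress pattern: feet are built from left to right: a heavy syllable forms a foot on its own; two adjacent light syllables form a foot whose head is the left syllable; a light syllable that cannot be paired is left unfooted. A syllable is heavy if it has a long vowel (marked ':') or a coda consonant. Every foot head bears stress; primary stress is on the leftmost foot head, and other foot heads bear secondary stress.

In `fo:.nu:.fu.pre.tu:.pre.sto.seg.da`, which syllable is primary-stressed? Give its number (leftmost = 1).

1

Weights: 1 fo: H, 2 nu: H, 3 fu L, 4 pre L, 5 tu: H, 6 pre L, 7 sto L, 8 seg H, 9 da L.
Parse left to right (heavy = foot alone; LL = one foot; stranded L unfooted): (ˈfo:) (ˈnu:) (ˈfu.pre) (ˈtu:) (ˈpre.sto) (ˈseg) da.
Foot heads: 1, 2, 3, 5, 6, 8.
Primary stress on the leftmost head = syllable 1.
Primary stress: syllable 1 → ˈfo:.nu:.fu.pre.tu:.pre.sto.seg.da.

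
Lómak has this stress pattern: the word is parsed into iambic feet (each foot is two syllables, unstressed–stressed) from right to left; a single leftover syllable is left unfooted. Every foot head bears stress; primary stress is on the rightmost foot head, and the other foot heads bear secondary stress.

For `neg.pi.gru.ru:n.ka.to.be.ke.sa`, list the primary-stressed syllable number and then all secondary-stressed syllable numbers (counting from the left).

Parse right to left into iambic (σˈσ) feet: neg (pi.ˈgru) (ru:n.ˈka) (to.ˈbe) (ke.ˈsa). Syllable 1 is left unfooted.
Foot heads (stressed positions): 3, 5, 7, 9.
End Rule Rightmost: primary stress on the rightmost head = syllable 9.
Secondary stress on 3, 5, 7: neg.pi.ˌgru.ru:n.ˌka.to.ˌbe.ke.ˈsa.

primary 9, secondary 3, 5, 7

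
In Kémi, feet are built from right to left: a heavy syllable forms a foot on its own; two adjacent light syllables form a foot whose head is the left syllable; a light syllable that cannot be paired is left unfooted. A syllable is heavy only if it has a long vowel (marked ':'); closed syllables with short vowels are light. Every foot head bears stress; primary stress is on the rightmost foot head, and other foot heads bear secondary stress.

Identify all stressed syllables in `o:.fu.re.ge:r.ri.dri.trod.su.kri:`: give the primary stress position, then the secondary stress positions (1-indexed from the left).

primary 9, secondary 1, 2, 4, 5, 7

Weights: 1 o: H, 2 fu L, 3 re L, 4 ge:r H, 5 ri L, 6 dri L, 7 trod L, 8 su L, 9 kri: H.
Parse right to left (heavy = foot alone; LL = one foot; stranded L unfooted): (ˈo:) (ˈfu.re) (ˈge:r) (ˈri.dri) (ˈtrod.su) (ˈkri:).
Foot heads: 1, 2, 4, 5, 7, 9.
Primary stress on the rightmost head = syllable 9.
Secondary stress on 1, 2, 4, 5, 7: ˌo:.ˌfu.re.ˌge:r.ˌri.dri.ˌtrod.su.ˈkri:.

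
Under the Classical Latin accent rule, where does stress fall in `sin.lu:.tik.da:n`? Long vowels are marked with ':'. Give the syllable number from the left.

Classical Latin: stress the penult if heavy (long vowel or closed), else the antepenult.
Weights: 2 lu: H, 3 tik H, 4 da:n H.
The penult (syllable 3, tik) is heavy, so it takes stress.
Stress on syllable 3: sin.lu:.ˈtik.da:n.

3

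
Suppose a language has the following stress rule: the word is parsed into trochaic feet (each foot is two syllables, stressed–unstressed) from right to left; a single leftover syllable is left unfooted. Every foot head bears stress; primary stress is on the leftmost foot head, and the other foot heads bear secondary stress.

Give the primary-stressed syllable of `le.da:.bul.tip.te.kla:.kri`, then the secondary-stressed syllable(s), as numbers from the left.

primary 2, secondary 4, 6

Parse right to left into trochaic (ˈσσ) feet: le (ˈda:.bul) (ˈtip.te) (ˈkla:.kri). Syllable 1 is left unfooted.
Foot heads (stressed positions): 2, 4, 6.
End Rule Leftmost: primary stress on the leftmost head = syllable 2.
Secondary stress on 4, 6: le.ˈda:.bul.ˌtip.te.ˌkla:.kri.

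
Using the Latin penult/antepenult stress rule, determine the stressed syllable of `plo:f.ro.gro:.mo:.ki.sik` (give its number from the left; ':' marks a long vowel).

4

Classical Latin: stress the penult if heavy (long vowel or closed), else the antepenult.
Weights: 4 mo: H, 5 ki L, 6 sik H.
The penult (syllable 5, ki) is light, so stress falls on the antepenult (syllable 4, mo:).
Stress on syllable 4: plo:f.ro.gro:.ˈmo:.ki.sik.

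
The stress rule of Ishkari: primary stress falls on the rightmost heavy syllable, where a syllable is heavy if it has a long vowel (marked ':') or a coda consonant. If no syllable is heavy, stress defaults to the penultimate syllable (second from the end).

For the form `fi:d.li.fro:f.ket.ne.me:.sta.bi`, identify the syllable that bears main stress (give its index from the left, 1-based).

Weights: 1 fi:d H, 2 li L, 3 fro:f H, 4 ket H, 5 ne L, 6 me: H, 7 sta L, 8 bi L.
Heavy syllables in the domain: 1, 3, 4, 6. The rightmost is syllable 6 (me:).
Primary stress: syllable 6 → fi:d.li.fro:f.ket.ne.ˈme:.sta.bi.

6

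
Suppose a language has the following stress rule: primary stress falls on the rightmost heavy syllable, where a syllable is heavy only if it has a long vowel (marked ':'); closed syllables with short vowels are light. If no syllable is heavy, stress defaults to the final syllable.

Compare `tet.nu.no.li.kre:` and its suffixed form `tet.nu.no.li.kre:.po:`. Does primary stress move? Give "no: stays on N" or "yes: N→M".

Base `tet.nu.no.li.kre:` (5 syllables):
  Weights: 1 tet L, 2 nu L, 3 no L, 4 li L, 5 kre: H.
  Heavy syllables in the domain: 5. The rightmost is syllable 5 (kre:).
  → primary stress on syllable 5.
Suffixed `tet.nu.no.li.kre:.po:` (6 syllables):
  Weights: 1 tet L, 2 nu L, 3 no L, 4 li L, 5 kre: H, 6 po: H.
  Heavy syllables in the domain: 5, 6. The rightmost is syllable 6 (po:).
  → primary stress on syllable 6.

yes: 5→6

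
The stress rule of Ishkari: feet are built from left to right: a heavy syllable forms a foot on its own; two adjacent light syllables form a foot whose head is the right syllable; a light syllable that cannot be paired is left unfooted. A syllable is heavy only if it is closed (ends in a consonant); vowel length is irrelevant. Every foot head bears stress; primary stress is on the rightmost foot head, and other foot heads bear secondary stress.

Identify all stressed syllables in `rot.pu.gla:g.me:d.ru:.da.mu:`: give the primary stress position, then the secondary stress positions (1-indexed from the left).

Weights: 1 rot H, 2 pu L, 3 gla:g H, 4 me:d H, 5 ru: L, 6 da L, 7 mu: L.
Parse left to right (heavy = foot alone; LL = one foot; stranded L unfooted): (ˈrot) pu (ˈgla:g) (ˈme:d) (ru:.ˈda) mu:.
Foot heads: 1, 3, 4, 6.
Primary stress on the rightmost head = syllable 6.
Secondary stress on 1, 3, 4: ˌrot.pu.ˌgla:g.ˌme:d.ru:.ˈda.mu:.

primary 6, secondary 1, 3, 4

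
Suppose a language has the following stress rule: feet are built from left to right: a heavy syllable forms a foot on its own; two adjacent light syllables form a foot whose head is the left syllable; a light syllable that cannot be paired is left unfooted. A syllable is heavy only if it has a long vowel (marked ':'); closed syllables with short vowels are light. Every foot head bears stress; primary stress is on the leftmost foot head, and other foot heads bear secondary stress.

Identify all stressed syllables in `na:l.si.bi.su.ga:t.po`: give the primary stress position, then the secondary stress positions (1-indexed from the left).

Weights: 1 na:l H, 2 si L, 3 bi L, 4 su L, 5 ga:t H, 6 po L.
Parse left to right (heavy = foot alone; LL = one foot; stranded L unfooted): (ˈna:l) (ˈsi.bi) su (ˈga:t) po.
Foot heads: 1, 2, 5.
Primary stress on the leftmost head = syllable 1.
Secondary stress on 2, 5: ˈna:l.ˌsi.bi.su.ˌga:t.po.

primary 1, secondary 2, 5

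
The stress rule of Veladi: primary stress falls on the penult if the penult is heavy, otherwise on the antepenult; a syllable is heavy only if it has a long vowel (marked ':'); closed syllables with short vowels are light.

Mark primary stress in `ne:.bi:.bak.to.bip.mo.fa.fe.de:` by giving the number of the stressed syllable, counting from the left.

7

Weights: 7 fa L, 8 fe L, 9 de: H.
The penult (syllable 8, fe) is light, so stress falls on the antepenult (syllable 7, fa).
Primary stress: syllable 7 → ne:.bi:.bak.to.bip.mo.ˈfa.fe.de:.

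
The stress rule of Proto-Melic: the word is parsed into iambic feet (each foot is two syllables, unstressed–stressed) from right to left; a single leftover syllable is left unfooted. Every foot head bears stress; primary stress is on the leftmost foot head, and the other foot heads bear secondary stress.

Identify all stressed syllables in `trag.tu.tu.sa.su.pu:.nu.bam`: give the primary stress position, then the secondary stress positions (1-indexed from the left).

primary 2, secondary 4, 6, 8

Parse right to left into iambic (σˈσ) feet: (trag.ˈtu) (tu.ˈsa) (su.ˈpu:) (nu.ˈbam).
Foot heads (stressed positions): 2, 4, 6, 8.
End Rule Leftmost: primary stress on the leftmost head = syllable 2.
Secondary stress on 4, 6, 8: trag.ˈtu.tu.ˌsa.su.ˌpu:.nu.ˌbam.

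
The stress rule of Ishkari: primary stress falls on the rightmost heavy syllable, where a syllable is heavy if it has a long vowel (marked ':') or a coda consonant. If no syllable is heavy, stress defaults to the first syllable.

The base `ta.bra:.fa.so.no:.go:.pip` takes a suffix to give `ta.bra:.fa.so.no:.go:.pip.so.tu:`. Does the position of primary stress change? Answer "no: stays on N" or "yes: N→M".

Base `ta.bra:.fa.so.no:.go:.pip` (7 syllables):
  Weights: 1 ta L, 2 bra: H, 3 fa L, 4 so L, 5 no: H, 6 go: H, 7 pip H.
  Heavy syllables in the domain: 2, 5, 6, 7. The rightmost is syllable 7 (pip).
  → primary stress on syllable 7.
Suffixed `ta.bra:.fa.so.no:.go:.pip.so.tu:` (9 syllables):
  Weights: 1 ta L, 2 bra: H, 3 fa L, 4 so L, 5 no: H, 6 go: H, 7 pip H, 8 so L, 9 tu: H.
  Heavy syllables in the domain: 2, 5, 6, 7, 9. The rightmost is syllable 9 (tu:).
  → primary stress on syllable 9.

yes: 7→9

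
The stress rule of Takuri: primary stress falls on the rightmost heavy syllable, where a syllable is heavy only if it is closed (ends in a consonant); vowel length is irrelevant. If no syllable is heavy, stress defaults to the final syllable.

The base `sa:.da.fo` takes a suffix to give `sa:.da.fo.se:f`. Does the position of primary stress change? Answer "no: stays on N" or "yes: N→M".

Base `sa:.da.fo` (3 syllables):
  Weights: 1 sa: L, 2 da L, 3 fo L.
  No heavy syllable in the domain; default to the final syllable = syllable 3.
  → primary stress on syllable 3.
Suffixed `sa:.da.fo.se:f` (4 syllables):
  Weights: 1 sa: L, 2 da L, 3 fo L, 4 se:f H.
  Heavy syllables in the domain: 4. The rightmost is syllable 4 (se:f).
  → primary stress on syllable 4.

yes: 3→4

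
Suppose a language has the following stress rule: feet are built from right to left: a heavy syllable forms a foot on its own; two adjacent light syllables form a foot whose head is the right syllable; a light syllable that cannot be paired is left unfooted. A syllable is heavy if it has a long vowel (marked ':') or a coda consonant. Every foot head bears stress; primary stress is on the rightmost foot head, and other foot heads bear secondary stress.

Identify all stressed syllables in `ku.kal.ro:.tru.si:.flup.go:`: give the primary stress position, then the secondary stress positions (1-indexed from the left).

Weights: 1 ku L, 2 kal H, 3 ro: H, 4 tru L, 5 si: H, 6 flup H, 7 go: H.
Parse right to left (heavy = foot alone; LL = one foot; stranded L unfooted): ku (ˈkal) (ˈro:) tru (ˈsi:) (ˈflup) (ˈgo:).
Foot heads: 2, 3, 5, 6, 7.
Primary stress on the rightmost head = syllable 7.
Secondary stress on 2, 3, 5, 6: ku.ˌkal.ˌro:.tru.ˌsi:.ˌflup.ˈgo:.

primary 7, secondary 2, 3, 5, 6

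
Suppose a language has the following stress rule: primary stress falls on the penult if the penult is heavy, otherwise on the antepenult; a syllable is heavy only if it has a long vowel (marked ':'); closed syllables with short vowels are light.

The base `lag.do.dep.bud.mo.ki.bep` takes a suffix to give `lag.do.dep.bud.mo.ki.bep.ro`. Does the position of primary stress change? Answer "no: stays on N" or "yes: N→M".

yes: 5→6

Base `lag.do.dep.bud.mo.ki.bep` (7 syllables):
  Weights: 5 mo L, 6 ki L, 7 bep L.
  The penult (syllable 6, ki) is light, so stress falls on the antepenult (syllable 5, mo).
  → primary stress on syllable 5.
Suffixed `lag.do.dep.bud.mo.ki.bep.ro` (8 syllables):
  Weights: 6 ki L, 7 bep L, 8 ro L.
  The penult (syllable 7, bep) is light, so stress falls on the antepenult (syllable 6, ki).
  → primary stress on syllable 6.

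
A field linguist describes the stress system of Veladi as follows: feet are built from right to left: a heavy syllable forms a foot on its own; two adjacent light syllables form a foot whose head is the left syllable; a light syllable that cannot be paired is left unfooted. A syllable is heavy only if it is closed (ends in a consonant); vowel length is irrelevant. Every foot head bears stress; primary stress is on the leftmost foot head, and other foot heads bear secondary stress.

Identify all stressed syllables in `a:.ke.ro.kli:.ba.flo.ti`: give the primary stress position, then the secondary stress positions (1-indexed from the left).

Weights: 1 a: L, 2 ke L, 3 ro L, 4 kli: L, 5 ba L, 6 flo L, 7 ti L.
Parse right to left (heavy = foot alone; LL = one foot; stranded L unfooted): a: (ˈke.ro) (ˈkli:.ba) (ˈflo.ti).
Foot heads: 2, 4, 6.
Primary stress on the leftmost head = syllable 2.
Secondary stress on 4, 6: a:.ˈke.ro.ˌkli:.ba.ˌflo.ti.

primary 2, secondary 4, 6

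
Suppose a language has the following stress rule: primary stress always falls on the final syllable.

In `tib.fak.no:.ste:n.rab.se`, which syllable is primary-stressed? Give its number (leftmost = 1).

6

The word has 6 syllables; the final syllable is syllable 6 (se).
Primary stress: syllable 6 → tib.fak.no:.ste:n.rab.ˈse.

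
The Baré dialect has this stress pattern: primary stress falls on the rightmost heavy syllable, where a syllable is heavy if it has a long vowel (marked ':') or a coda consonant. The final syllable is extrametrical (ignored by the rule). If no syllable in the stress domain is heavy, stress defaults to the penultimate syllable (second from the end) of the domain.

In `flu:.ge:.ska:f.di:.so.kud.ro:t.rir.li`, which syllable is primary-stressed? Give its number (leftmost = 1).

The final syllable (9, li) is extrametrical; the stress domain is syllables 1–8.
Weights: 1 flu: H, 2 ge: H, 3 ska:f H, 4 di: H, 5 so L, 6 kud H, 7 ro:t H, 8 rir H.
Heavy syllables in the domain: 1, 2, 3, 4, 6, 7, 8. The rightmost is syllable 8 (rir).
Primary stress: syllable 8 → flu:.ge:.ska:f.di:.so.kud.ro:t.ˈrir.li.

8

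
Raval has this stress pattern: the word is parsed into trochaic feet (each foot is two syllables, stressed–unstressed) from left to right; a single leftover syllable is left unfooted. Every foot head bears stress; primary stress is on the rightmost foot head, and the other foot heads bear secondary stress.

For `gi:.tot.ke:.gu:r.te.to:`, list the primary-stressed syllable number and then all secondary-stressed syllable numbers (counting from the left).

primary 5, secondary 1, 3

Parse left to right into trochaic (ˈσσ) feet: (ˈgi:.tot) (ˈke:.gu:r) (ˈte.to:).
Foot heads (stressed positions): 1, 3, 5.
End Rule Rightmost: primary stress on the rightmost head = syllable 5.
Secondary stress on 1, 3: ˌgi:.tot.ˌke:.gu:r.ˈte.to:.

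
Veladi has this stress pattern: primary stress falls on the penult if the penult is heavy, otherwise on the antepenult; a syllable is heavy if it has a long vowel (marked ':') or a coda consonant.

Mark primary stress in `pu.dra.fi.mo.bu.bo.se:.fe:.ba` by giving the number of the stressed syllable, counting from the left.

8

Weights: 7 se: H, 8 fe: H, 9 ba L.
The penult (syllable 8, fe:) is heavy, so it takes stress.
Primary stress: syllable 8 → pu.dra.fi.mo.bu.bo.se:.ˈfe:.ba.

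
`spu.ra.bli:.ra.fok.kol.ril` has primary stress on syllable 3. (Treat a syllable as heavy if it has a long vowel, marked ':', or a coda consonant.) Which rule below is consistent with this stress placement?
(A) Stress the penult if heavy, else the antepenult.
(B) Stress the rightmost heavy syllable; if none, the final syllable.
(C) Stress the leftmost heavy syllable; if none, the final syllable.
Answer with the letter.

Rule A → syllable 6 (observed: 3).
Rule B → syllable 7 (observed: 3).
Rule C → syllable 3 ✓.

C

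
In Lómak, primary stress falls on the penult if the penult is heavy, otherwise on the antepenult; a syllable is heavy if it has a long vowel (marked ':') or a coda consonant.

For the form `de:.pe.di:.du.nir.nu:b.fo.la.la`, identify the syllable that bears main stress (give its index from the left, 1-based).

7

Weights: 7 fo L, 8 la L, 9 la L.
The penult (syllable 8, la) is light, so stress falls on the antepenult (syllable 7, fo).
Primary stress: syllable 7 → de:.pe.di:.du.nir.nu:b.ˈfo.la.la.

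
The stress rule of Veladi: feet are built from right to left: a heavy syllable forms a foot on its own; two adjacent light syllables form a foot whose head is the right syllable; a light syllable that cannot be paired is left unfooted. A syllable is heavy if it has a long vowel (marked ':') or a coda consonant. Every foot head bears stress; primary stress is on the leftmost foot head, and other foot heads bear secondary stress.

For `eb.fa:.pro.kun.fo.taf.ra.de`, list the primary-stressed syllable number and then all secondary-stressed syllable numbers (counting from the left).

primary 1, secondary 2, 4, 6, 8

Weights: 1 eb H, 2 fa: H, 3 pro L, 4 kun H, 5 fo L, 6 taf H, 7 ra L, 8 de L.
Parse right to left (heavy = foot alone; LL = one foot; stranded L unfooted): (ˈeb) (ˈfa:) pro (ˈkun) fo (ˈtaf) (ra.ˈde).
Foot heads: 1, 2, 4, 6, 8.
Primary stress on the leftmost head = syllable 1.
Secondary stress on 2, 4, 6, 8: ˈeb.ˌfa:.pro.ˌkun.fo.ˌtaf.ra.ˌde.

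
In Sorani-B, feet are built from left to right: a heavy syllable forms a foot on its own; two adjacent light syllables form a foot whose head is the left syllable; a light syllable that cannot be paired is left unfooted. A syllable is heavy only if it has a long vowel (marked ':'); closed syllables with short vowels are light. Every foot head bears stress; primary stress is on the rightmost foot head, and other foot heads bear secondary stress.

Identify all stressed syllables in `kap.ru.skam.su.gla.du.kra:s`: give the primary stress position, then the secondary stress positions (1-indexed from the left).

Weights: 1 kap L, 2 ru L, 3 skam L, 4 su L, 5 gla L, 6 du L, 7 kra:s H.
Parse left to right (heavy = foot alone; LL = one foot; stranded L unfooted): (ˈkap.ru) (ˈskam.su) (ˈgla.du) (ˈkra:s).
Foot heads: 1, 3, 5, 7.
Primary stress on the rightmost head = syllable 7.
Secondary stress on 1, 3, 5: ˌkap.ru.ˌskam.su.ˌgla.du.ˈkra:s.

primary 7, secondary 1, 3, 5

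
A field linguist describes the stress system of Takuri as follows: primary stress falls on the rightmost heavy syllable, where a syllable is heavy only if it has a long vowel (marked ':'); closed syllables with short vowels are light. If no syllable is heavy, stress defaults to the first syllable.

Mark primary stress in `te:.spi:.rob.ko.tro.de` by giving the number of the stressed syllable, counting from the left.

Weights: 1 te: H, 2 spi: H, 3 rob L, 4 ko L, 5 tro L, 6 de L.
Heavy syllables in the domain: 1, 2. The rightmost is syllable 2 (spi:).
Primary stress: syllable 2 → te:.ˈspi:.rob.ko.tro.de.

2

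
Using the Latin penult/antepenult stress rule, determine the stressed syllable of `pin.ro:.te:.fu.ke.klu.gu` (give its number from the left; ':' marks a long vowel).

5

Classical Latin: stress the penult if heavy (long vowel or closed), else the antepenult.
Weights: 5 ke L, 6 klu L, 7 gu L.
The penult (syllable 6, klu) is light, so stress falls on the antepenult (syllable 5, ke).
Stress on syllable 5: pin.ro:.te:.fu.ˈke.klu.gu.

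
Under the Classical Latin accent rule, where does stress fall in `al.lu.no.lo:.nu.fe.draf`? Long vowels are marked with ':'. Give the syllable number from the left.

Classical Latin: stress the penult if heavy (long vowel or closed), else the antepenult.
Weights: 5 nu L, 6 fe L, 7 draf H.
The penult (syllable 6, fe) is light, so stress falls on the antepenult (syllable 5, nu).
Stress on syllable 5: al.lu.no.lo:.ˈnu.fe.draf.

5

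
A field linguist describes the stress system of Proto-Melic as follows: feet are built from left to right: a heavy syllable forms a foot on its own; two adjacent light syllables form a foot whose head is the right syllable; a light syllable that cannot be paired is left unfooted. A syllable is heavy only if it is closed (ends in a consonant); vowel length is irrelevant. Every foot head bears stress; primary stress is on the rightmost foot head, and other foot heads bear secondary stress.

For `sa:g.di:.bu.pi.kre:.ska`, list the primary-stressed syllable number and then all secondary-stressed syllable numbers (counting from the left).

primary 5, secondary 1, 3

Weights: 1 sa:g H, 2 di: L, 3 bu L, 4 pi L, 5 kre: L, 6 ska L.
Parse left to right (heavy = foot alone; LL = one foot; stranded L unfooted): (ˈsa:g) (di:.ˈbu) (pi.ˈkre:) ska.
Foot heads: 1, 3, 5.
Primary stress on the rightmost head = syllable 5.
Secondary stress on 1, 3: ˌsa:g.di:.ˌbu.pi.ˈkre:.ska.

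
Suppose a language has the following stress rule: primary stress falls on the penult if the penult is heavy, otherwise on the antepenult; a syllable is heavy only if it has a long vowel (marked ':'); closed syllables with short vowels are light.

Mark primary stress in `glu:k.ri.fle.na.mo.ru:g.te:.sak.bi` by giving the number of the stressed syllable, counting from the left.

7

Weights: 7 te: H, 8 sak L, 9 bi L.
The penult (syllable 8, sak) is light, so stress falls on the antepenult (syllable 7, te:).
Primary stress: syllable 7 → glu:k.ri.fle.na.mo.ru:g.ˈte:.sak.bi.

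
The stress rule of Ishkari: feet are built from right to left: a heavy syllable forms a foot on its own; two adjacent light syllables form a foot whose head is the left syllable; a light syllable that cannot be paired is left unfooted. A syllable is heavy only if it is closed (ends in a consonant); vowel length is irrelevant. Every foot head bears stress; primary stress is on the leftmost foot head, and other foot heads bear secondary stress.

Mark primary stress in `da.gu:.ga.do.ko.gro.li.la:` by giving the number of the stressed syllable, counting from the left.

1

Weights: 1 da L, 2 gu: L, 3 ga L, 4 do L, 5 ko L, 6 gro L, 7 li L, 8 la: L.
Parse right to left (heavy = foot alone; LL = one foot; stranded L unfooted): (ˈda.gu:) (ˈga.do) (ˈko.gro) (ˈli.la:).
Foot heads: 1, 3, 5, 7.
Primary stress on the leftmost head = syllable 1.
Primary stress: syllable 1 → ˈda.gu:.ga.do.ko.gro.li.la:.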